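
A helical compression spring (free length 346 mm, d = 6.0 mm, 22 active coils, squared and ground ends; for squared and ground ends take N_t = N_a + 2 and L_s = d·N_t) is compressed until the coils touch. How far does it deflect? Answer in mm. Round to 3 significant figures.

202 mm

N_t = 24; L_s = 6.0·24 = 144 mm
δ_solid = L₀ − L_s = 346 − 144 = 202 mm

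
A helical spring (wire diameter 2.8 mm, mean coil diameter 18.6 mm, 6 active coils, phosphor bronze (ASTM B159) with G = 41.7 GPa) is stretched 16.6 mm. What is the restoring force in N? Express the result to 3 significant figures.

138 N

k = Gd⁴/(8D³N_a) = (41.7×10³)(2.8⁴)/(8·18.6³·6) = 8.2983 N/mm
F = k·δ = 8.2983 × 16.6 = 137.75 N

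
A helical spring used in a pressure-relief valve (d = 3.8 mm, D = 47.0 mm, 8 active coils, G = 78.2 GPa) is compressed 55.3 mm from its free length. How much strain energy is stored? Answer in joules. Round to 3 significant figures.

k = Gd⁴/(8D³N_a) = (78.2×10³)(3.8⁴)/(8·47.0³·8) = 2.454 N/mm
U = ½kδ² = 0.5 × 2.454 × 55.3² = 3752.2 N·mm = 3.7522 J

3.75 J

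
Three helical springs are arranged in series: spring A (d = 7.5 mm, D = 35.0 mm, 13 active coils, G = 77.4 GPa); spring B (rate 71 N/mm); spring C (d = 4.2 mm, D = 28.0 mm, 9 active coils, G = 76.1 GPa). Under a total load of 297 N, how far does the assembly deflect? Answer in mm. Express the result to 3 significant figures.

k_A = Gd⁴/(8D³N_a) = (77.4×10³)(7.5⁴)/(8·35.0³·13) = 54.922 N/mm
k_C = Gd⁴/(8D³N_a) = (76.1×10³)(4.2⁴)/(8·28.0³·9) = 14.982 N/mm
Series: 1/k_eq = 1/54.922 + 1/71 + 1/14.982 = 0.099038; k_eq = 10.097 N/mm
δ = F/k_eq = 297/10.097 = 29.414 mm

29.4 mm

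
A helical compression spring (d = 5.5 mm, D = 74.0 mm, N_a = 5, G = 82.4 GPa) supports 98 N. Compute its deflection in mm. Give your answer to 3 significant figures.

k = Gd⁴/(8D³N_a) = (82.4×10³)(5.5⁴)/(8·74.0³·5) = 4.6518 N/mm
δ = F/k = 98 / 4.6518 = 21.067 mm

21.1 mm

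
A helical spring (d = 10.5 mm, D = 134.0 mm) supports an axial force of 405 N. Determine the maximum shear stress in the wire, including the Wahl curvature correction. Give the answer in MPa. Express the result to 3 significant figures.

133 MPa

Spring index C = D/d = 134.0/10.5 = 12.7619
K_W = (4C−1)/(4C−4) + 0.615/C = 50.048/47.048 + 0.0482 = 1.1120
τ₀ = 8FD/(πd³) = 8·405·134.0/(π·10.5³) = 434160/3636.8 = 119.38 MPa
τ_max = K·τ₀ = 1.1120 × 119.38 = 132.75 MPa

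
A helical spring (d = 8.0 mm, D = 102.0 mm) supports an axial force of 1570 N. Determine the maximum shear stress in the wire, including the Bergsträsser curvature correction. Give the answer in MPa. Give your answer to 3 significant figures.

879 MPa

Spring index C = D/d = 102.0/8.0 = 12.7500
K_B = (4C+2)/(4C−3) = 53.000/48.000 = 1.1042
τ₀ = 8FD/(πd³) = 8·1570·102.0/(π·8.0³) = 1.28112e+06/1608.5 = 796.47 MPa
τ_max = K·τ₀ = 1.1042 × 796.47 = 879.44 MPa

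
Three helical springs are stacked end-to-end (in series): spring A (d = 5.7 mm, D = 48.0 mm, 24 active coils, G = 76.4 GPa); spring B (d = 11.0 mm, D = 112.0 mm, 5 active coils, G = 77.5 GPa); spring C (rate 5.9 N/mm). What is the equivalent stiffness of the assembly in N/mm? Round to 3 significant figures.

2.07 N/mm

k_A = Gd⁴/(8D³N_a) = (76.4×10³)(5.7⁴)/(8·48.0³·24) = 3.7981 N/mm
k_B = Gd⁴/(8D³N_a) = (77.5×10³)(11.0⁴)/(8·112.0³·5) = 20.191 N/mm
Series: 1/k_eq = 1/3.7981 + 1/20.191 + 1/5.9 = 0.48231; k_eq = 2.0734 N/mm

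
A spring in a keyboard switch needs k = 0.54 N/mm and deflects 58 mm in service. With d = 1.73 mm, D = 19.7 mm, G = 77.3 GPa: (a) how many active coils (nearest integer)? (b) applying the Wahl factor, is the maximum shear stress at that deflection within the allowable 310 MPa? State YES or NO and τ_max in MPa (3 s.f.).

(a) 21 coils; (b) NO, τ_max = 341 MPa

N_a = Gd⁴/(8D³k) = (77.3×10³)(1.73⁴)/(8·19.7³·0.54) = 20.96 → N_a = 21
Actual rate k = Gd⁴/(8D³·21) = 0.53908 N/mm
Working load F = kδ = 0.53908·58 = 31.267 N
C = 19.7/1.73 = 11.3873; K_W = (4C−1)/(4C−4)+0.615/C = 1.1262
τ_max = K_W·8FD/(πd³) = 1.1262·302.94 = 341.17 MPa
τ_max > 310 MPa → exceeds allowable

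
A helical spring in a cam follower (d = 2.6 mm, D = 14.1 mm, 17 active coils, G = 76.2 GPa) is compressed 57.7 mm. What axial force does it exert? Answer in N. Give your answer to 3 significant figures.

k = Gd⁴/(8D³N_a) = (76.2×10³)(2.6⁴)/(8·14.1³·17) = 9.1338 N/mm
F = k·δ = 9.1338 × 57.7 = 527.02 N

527 N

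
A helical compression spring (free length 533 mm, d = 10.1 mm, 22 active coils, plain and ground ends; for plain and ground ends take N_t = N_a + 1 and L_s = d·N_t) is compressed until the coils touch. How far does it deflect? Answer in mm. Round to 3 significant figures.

N_t = 23; L_s = 10.1·23 = 232.3 mm
δ_solid = L₀ − L_s = 533 − 232.3 = 300.7 mm

301 mm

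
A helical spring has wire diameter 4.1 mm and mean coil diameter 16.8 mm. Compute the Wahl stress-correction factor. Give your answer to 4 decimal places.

C = D/d = 16.8/4.1 = 4.0976
K_W = (4C−1)/(4C−4) + 0.615/C = 15.390/12.390 + 0.1501 = 1.3922

1.3922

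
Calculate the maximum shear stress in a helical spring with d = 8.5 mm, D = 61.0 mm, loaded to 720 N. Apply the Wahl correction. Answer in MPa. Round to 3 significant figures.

220 MPa

Spring index C = D/d = 61.0/8.5 = 7.1765
K_W = (4C−1)/(4C−4) + 0.615/C = 27.706/24.706 + 0.0857 = 1.2071
τ₀ = 8FD/(πd³) = 8·720·61.0/(π·8.5³) = 351360/1929.3 = 182.11 MPa
τ_max = K·τ₀ = 1.2071 × 182.11 = 219.84 MPa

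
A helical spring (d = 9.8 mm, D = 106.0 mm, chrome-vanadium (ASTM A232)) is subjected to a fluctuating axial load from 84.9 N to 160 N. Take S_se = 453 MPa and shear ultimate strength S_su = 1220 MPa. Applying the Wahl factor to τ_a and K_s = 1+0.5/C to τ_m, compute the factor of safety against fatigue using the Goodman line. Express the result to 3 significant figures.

C = D/d = 106.0/9.8 = 10.8163; K_W = (4C−1)/(4C−4)+0.615/C = 1.1333; K_s = 1+0.5/C = 1.0462
F_a = (F_max−F_min)/2 = 37.55 N; F_m = (F_max+F_min)/2 = 122.45 N
τ_a = K_W·8F_aD/(πd³) = 1.1333 × 10.769 = 12.204 MPa
τ_m = K_s·8F_mD/(πd³) = 1.0462 × 35.118 = 36.741 MPa
Goodman: 1/n_f = τ_a/S_se + τ_m/S_su = 12.204/453 + 36.741/1220 = 0.02694 + 0.03012 = 0.057056
n_f = 1/0.057056 = 17.53

17.5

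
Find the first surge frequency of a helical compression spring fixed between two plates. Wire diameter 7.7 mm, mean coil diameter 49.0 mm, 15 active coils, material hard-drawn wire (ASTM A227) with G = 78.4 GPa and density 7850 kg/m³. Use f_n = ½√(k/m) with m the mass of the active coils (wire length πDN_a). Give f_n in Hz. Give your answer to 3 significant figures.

76.0 Hz

k = Gd⁴/(8D³N_a) = (78.4×10³)(7.7⁴)/(8·49.0³·15) = 19.521 N/mm = 19521 N/m
Wire length L = πDN_a = π·49.0·15 = 2309.1 mm
m = ρ·(πd²/4)·L = 7850 × 46.566×10⁻⁶ m² × 2.3091 m = 0.84407 kg
f_n = ½√(k/m) = 0.5·√(19521/0.84407) = 0.5·√(23128) = 76.039 Hz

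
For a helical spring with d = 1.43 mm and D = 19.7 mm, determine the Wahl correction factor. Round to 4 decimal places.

C = D/d = 19.7/1.43 = 13.7762
K_W = (4C−1)/(4C−4) + 0.615/C = 54.105/51.105 + 0.0446 = 1.1033

1.1033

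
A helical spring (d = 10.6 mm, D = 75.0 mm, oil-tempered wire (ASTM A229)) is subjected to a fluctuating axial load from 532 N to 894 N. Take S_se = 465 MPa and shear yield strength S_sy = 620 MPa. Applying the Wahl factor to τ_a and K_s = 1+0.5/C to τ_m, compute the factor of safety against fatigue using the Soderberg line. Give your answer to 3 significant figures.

C = D/d = 75.0/10.6 = 7.0755; K_W = (4C−1)/(4C−4)+0.615/C = 1.2104; K_s = 1+0.5/C = 1.0707
F_a = (F_max−F_min)/2 = 181 N; F_m = (F_max+F_min)/2 = 713 N
τ_a = K_W·8F_aD/(πd³) = 1.2104 × 29.024 = 35.13 MPa
τ_m = K_s·8F_mD/(πd³) = 1.0707 × 114.33 = 122.41 MPa
Soderberg: 1/n_f = τ_a/S_se + τ_m/S_sy = 35.13/465 + 122.41/620 = 0.07555 + 0.19744 = 0.27299
n_f = 1/0.27299 = 3.663

3.66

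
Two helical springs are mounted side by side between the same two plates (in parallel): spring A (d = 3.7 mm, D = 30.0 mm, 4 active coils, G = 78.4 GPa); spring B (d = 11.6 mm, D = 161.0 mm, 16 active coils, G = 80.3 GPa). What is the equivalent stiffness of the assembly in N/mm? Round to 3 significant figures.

k_A = Gd⁴/(8D³N_a) = (78.4×10³)(3.7⁴)/(8·30.0³·4) = 17.006 N/mm
k_B = Gd⁴/(8D³N_a) = (80.3×10³)(11.6⁴)/(8·161.0³·16) = 2.7218 N/mm
Parallel: k_eq = 17.006 + 2.7218 = 19.728 N/mm

19.7 N/mm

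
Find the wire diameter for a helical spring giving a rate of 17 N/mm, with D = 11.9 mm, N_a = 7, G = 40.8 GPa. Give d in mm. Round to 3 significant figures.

2.50 mm

d = (8D³N_a·k / G)^(1/4) = (8·11.9³·7·17 / (40.8×10³))^0.25
  = (39.32)^0.25 = 2.5041 mm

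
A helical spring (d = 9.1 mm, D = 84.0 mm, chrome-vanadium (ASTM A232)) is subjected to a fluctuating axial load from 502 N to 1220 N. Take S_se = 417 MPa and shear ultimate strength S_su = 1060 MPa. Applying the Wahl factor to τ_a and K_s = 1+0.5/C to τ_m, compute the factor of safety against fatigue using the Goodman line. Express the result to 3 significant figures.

C = D/d = 84.0/9.1 = 9.2308; K_W = (4C−1)/(4C−4)+0.615/C = 1.1577; K_s = 1+0.5/C = 1.0542
F_a = (F_max−F_min)/2 = 359 N; F_m = (F_max+F_min)/2 = 861 N
τ_a = K_W·8F_aD/(πd³) = 1.1577 × 101.9 = 117.98 MPa
τ_m = K_s·8F_mD/(πd³) = 1.0542 × 244.4 = 257.64 MPa
Goodman: 1/n_f = τ_a/S_se + τ_m/S_su = 117.98/417 + 257.64/1060 = 0.28292 + 0.24305 = 0.52598
n_f = 1/0.52598 = 1.901

1.90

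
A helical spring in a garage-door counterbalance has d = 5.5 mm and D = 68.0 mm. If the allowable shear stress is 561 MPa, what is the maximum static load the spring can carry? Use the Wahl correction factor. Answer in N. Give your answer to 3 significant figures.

C = D/d = 68.0/5.5 = 12.3636
K_W = (4C−1)/(4C−4) + 0.615/C = 48.455/45.455 + 0.0497 = 1.1157
τ_max = K·8FD/(πd³) → F_max = τ_allow·πd³/(8DK)
F_max = 561·π·5.5³/(8·68.0·1.1157) = 2.9322e+05/606.96 = 483.1 N

483 N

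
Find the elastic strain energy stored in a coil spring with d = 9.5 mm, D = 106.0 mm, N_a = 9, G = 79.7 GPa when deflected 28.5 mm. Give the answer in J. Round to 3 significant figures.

3.07 J

k = Gd⁴/(8D³N_a) = (79.7×10³)(9.5⁴)/(8·106.0³·9) = 7.5701 N/mm
U = ½kδ² = 0.5 × 7.5701 × 28.5² = 3074.4 N·mm = 3.0744 J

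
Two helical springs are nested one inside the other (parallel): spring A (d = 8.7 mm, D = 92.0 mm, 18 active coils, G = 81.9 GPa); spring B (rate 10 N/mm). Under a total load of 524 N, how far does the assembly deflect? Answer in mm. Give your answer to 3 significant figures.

36.9 mm

k_A = Gd⁴/(8D³N_a) = (81.9×10³)(8.7⁴)/(8·92.0³·18) = 4.1844 N/mm
Parallel: k_eq = 4.1844 + 10 = 14.184 N/mm
δ = F/k_eq = 524/14.184 = 36.942 mm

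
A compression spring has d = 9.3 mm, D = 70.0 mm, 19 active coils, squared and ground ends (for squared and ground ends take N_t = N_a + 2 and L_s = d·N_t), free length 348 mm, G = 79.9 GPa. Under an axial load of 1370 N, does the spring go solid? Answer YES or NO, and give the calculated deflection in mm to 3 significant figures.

NO, δ = 120 mm

k = Gd⁴/(8D³N_a) = (79.9×10³)(9.3⁴)/(8·70.0³·19) = 11.464 N/mm
N_t = 21; L_s = 9.3·21 = 195.3 mm; δ_solid = L₀ − L_s = 348 − 195.3 = 152.7 mm
δ = F/k = 1370/11.464 = 119.5 mm
δ < δ_solid → spring does not go solid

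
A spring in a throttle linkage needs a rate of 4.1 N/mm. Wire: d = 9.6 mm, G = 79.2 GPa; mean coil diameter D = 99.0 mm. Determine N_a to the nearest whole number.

N_a = Gd⁴/(8D³k) = (79.2×10³ × 9.6⁴)/(8 × 99.0³ × 4.1)
    = 6.72682e+08 / 3.18258e+07 = 21.14 → 21 coils

21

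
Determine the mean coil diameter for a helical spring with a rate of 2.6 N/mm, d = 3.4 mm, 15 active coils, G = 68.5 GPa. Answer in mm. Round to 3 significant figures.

D = (Gd⁴/(8N_a·k))^(1/3) = (68.5×10³·3.4⁴/(8·15·2.6))^(1/3)
  = (29339.4)^(1/3) = 30.8426 mm

30.8 mm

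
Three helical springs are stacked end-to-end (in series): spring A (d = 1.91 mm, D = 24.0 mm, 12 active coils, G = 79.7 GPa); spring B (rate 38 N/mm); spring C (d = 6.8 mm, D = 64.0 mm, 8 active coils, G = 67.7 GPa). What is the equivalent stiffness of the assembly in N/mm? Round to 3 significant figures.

0.718 N/mm

k_A = Gd⁴/(8D³N_a) = (79.7×10³)(1.91⁴)/(8·24.0³·12) = 0.79926 N/mm
k_C = Gd⁴/(8D³N_a) = (67.7×10³)(6.8⁴)/(8·64.0³·8) = 8.6279 N/mm
Series: 1/k_eq = 1/0.79926 + 1/38 + 1/8.6279 = 1.3934; k_eq = 0.71768 N/mm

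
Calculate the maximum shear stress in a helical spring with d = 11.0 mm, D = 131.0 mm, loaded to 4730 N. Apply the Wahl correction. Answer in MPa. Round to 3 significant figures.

1330 MPa

Spring index C = D/d = 131.0/11.0 = 11.9091
K_W = (4C−1)/(4C−4) + 0.615/C = 46.636/43.636 + 0.0516 = 1.1204
τ₀ = 8FD/(πd³) = 8·4730·131.0/(π·11.0³) = 4.95704e+06/4181.5 = 1185.5 MPa
τ_max = K·τ₀ = 1.1204 × 1185.5 = 1328.2 MPa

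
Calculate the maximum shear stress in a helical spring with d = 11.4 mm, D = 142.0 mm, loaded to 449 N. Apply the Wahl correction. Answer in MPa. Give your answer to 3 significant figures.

Spring index C = D/d = 142.0/11.4 = 12.4561
K_W = (4C−1)/(4C−4) + 0.615/C = 48.825/45.825 + 0.0494 = 1.1148
τ₀ = 8FD/(πd³) = 8·449·142.0/(π·11.4³) = 510064/4654.4 = 109.59 MPa
τ_max = K·τ₀ = 1.1148 × 109.59 = 122.17 MPa

122 MPa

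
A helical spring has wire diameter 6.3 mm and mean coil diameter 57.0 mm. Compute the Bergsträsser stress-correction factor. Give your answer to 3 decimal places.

C = D/d = 57.0/6.3 = 9.0476
K_B = (4C+2)/(4C−3) = 38.190/33.190 = 1.1506

1.151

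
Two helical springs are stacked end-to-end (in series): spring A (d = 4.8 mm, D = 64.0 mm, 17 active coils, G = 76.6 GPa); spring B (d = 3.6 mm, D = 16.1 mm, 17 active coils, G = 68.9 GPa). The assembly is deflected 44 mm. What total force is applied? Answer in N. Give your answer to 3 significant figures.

k_A = Gd⁴/(8D³N_a) = (76.6×10³)(4.8⁴)/(8·64.0³·17) = 1.1406 N/mm
k_B = Gd⁴/(8D³N_a) = (68.9×10³)(3.6⁴)/(8·16.1³·17) = 20.39 N/mm
Series: 1/k_eq = 1/1.1406 + 1/20.39 = 0.92581; k_eq = 1.0801 N/mm
F = k_eq·δ = 1.0801·44 = 47.526 N

47.5 N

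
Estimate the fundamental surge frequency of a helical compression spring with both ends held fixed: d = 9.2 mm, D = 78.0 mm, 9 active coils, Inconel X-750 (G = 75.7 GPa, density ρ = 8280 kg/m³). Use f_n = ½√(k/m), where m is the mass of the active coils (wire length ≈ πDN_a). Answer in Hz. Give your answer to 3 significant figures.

57.2 Hz

k = Gd⁴/(8D³N_a) = (75.7×10³)(9.2⁴)/(8·78.0³·9) = 15.872 N/mm = 15872 N/m
Wire length L = πDN_a = π·78.0·9 = 2205.4 mm
m = ρ·(πd²/4)·L = 8280 × 66.476×10⁻⁶ m² × 2.2054 m = 1.2139 kg
f_n = ½√(k/m) = 0.5·√(15872/1.2139) = 0.5·√(13075) = 57.173 Hz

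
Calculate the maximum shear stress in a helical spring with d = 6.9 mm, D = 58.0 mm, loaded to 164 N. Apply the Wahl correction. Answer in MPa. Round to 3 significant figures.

86.6 MPa

Spring index C = D/d = 58.0/6.9 = 8.4058
K_W = (4C−1)/(4C−4) + 0.615/C = 32.623/29.623 + 0.0732 = 1.1744
τ₀ = 8FD/(πd³) = 8·164·58.0/(π·6.9³) = 76096/1032 = 73.733 MPa
τ_max = K·τ₀ = 1.1744 × 73.733 = 86.595 MPa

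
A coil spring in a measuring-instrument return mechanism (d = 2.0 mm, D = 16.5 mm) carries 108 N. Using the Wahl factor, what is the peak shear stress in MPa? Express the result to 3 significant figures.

Spring index C = D/d = 16.5/2.0 = 8.2500
K_W = (4C−1)/(4C−4) + 0.615/C = 32.000/29.000 + 0.0745 = 1.1780
τ₀ = 8FD/(πd³) = 8·108·16.5/(π·2.0³) = 14256/25.133 = 567.23 MPa
τ_max = K·τ₀ = 1.1780 × 567.23 = 668.19 MPa

668 MPa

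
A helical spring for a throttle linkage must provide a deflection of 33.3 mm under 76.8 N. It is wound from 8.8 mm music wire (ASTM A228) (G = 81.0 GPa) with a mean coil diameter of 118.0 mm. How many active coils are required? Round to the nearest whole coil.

Required rate k = F/δ = 76.8/33.3 = 2.3063 N/mm
N_a = Gd⁴/(8D³k) = (81.0×10³ × 8.8⁴)/(8 × 118.0³ × 2.3063)
    = 4.85753e+08 / 3.03147e+07 = 16.02 → 16 coils

16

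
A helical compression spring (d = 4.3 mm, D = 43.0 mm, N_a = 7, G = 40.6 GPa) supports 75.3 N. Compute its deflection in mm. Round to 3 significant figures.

24.2 mm

k = Gd⁴/(8D³N_a) = (40.6×10³)(4.3⁴)/(8·43.0³·7) = 3.1175 N/mm
δ = F/k = 75.3 / 3.1175 = 24.154 mm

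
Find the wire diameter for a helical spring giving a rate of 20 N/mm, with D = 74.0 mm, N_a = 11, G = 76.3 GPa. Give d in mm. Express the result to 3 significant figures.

d = (8D³N_a·k / G)^(1/4) = (8·74.0³·11·20 / (76.3×10³))^0.25
  = (9347.2)^0.25 = 9.8327 mm

9.83 mm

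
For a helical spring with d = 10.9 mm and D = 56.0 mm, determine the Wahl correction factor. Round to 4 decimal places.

C = D/d = 56.0/10.9 = 5.1376
K_W = (4C−1)/(4C−4) + 0.615/C = 19.550/16.550 + 0.1197 = 1.3010

1.3010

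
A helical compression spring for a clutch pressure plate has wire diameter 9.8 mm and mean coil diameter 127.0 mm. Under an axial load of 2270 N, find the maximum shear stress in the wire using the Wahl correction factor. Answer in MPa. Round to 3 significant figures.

866 MPa

Spring index C = D/d = 127.0/9.8 = 12.9592
K_W = (4C−1)/(4C−4) + 0.615/C = 50.837/47.837 + 0.0475 = 1.1102
τ₀ = 8FD/(πd³) = 8·2270·127.0/(π·9.8³) = 2.30632e+06/2956.8 = 779.99 MPa
τ_max = K·τ₀ = 1.1102 × 779.99 = 865.93 MPa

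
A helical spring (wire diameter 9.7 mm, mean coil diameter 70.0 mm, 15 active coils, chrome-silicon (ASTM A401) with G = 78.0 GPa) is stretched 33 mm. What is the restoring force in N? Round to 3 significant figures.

k = Gd⁴/(8D³N_a) = (78.0×10³)(9.7⁴)/(8·70.0³·15) = 16.777 N/mm
F = k·δ = 16.777 × 33 = 553.63 N

554 N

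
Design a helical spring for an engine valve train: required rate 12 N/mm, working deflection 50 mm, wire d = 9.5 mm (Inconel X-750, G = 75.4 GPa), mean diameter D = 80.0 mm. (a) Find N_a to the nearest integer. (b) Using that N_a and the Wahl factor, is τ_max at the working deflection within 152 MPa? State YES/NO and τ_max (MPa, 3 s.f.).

(a) 12 coils; (b) NO, τ_max = 174 MPa

N_a = Gd⁴/(8D³k) = (75.4×10³)(9.5⁴)/(8·80.0³·12) = 12.49 → N_a = 12
Actual rate k = Gd⁴/(8D³·12) = 12.495 N/mm
Working load F = kδ = 12.495·50 = 624.73 N
C = 80.0/9.5 = 8.4211; K_W = (4C−1)/(4C−4)+0.615/C = 1.1741
τ_max = K_W·8FD/(πd³) = 1.1741·148.44 = 174.28 MPa
τ_max > 152 MPa → exceeds allowable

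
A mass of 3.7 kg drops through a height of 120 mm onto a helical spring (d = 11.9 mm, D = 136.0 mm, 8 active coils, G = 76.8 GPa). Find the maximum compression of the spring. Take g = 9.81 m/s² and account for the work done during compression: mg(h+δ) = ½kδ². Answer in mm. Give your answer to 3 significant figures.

k = Gd⁴/(8D³N_a) = (76.8×10³)(11.9⁴)/(8·136.0³·8) = 9.5665 N/mm
W = mg = 3.7 × 9.81 = 36.297 N
½kδ² − Wδ − Wh = 0 → δ = (W + √(W² + 2kWh))/k
δ = (36.297 + √(1317.5 + 83336.3))/9.5665 = (36.297 + 290.95)/9.5665 = 34.208 mm

34.2 mm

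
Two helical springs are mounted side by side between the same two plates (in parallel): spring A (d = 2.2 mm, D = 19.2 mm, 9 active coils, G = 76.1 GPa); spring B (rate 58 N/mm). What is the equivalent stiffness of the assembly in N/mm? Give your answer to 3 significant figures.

k_A = Gd⁴/(8D³N_a) = (76.1×10³)(2.2⁴)/(8·19.2³·9) = 3.4982 N/mm
Parallel: k_eq = 3.4982 + 58 = 61.498 N/mm

61.5 N/mm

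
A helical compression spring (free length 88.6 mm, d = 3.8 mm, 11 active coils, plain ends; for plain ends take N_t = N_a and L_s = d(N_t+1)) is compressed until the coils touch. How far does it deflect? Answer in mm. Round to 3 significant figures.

N_t = 11; L_s = 3.8·12 = 45.6 mm
δ_solid = L₀ − L_s = 88.6 − 45.6 = 43 mm

43.0 mm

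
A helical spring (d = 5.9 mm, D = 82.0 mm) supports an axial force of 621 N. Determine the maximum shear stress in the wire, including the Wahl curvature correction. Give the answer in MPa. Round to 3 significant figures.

696 MPa

Spring index C = D/d = 82.0/5.9 = 13.8983
K_W = (4C−1)/(4C−4) + 0.615/C = 54.593/51.593 + 0.0443 = 1.1024
τ₀ = 8FD/(πd³) = 8·621·82.0/(π·5.9³) = 407376/645.22 = 631.38 MPa
τ_max = K·τ₀ = 1.1024 × 631.38 = 696.03 MPa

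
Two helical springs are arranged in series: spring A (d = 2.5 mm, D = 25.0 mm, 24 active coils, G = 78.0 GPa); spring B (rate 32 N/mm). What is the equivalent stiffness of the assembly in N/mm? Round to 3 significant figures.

0.984 N/mm

k_A = Gd⁴/(8D³N_a) = (78.0×10³)(2.5⁴)/(8·25.0³·24) = 1.0156 N/mm
Series: 1/k_eq = 1/1.0156 + 1/32 = 1.0159; k_eq = 0.98438 N/mm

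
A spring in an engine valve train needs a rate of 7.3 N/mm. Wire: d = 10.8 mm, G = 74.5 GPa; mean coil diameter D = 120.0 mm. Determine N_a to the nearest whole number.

N_a = Gd⁴/(8D³k) = (74.5×10³ × 10.8⁴)/(8 × 120.0³ × 7.3)
    = 1.01356e+09 / 1.00915e+08 = 10.04 → 10 coils

10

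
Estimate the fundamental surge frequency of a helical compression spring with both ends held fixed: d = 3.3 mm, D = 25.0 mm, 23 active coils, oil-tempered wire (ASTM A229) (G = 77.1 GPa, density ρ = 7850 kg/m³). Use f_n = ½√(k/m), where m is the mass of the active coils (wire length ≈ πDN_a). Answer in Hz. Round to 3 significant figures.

k = Gd⁴/(8D³N_a) = (77.1×10³)(3.3⁴)/(8·25.0³·23) = 3.1803 N/mm = 3180.3 N/m
Wire length L = πDN_a = π·25.0·23 = 1806.4 mm
m = ρ·(πd²/4)·L = 7850 × 8.553×10⁻⁶ m² × 1.8064 m = 0.12128 kg
f_n = ½√(k/m) = 0.5·√(3180.3/0.12128) = 0.5·√(26222) = 80.966 Hz

81.0 Hz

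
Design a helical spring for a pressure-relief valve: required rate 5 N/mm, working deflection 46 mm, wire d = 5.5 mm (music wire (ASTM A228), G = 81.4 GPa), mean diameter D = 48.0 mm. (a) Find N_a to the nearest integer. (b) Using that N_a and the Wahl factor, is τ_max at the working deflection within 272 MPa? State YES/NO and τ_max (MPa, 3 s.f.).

(a) 17 coils; (b) YES, τ_max = 195 MPa

N_a = Gd⁴/(8D³k) = (81.4×10³)(5.5⁴)/(8·48.0³·5) = 16.84 → N_a = 17
Actual rate k = Gd⁴/(8D³·17) = 4.9524 N/mm
Working load F = kδ = 4.9524·46 = 227.81 N
C = 48.0/5.5 = 8.7273; K_W = (4C−1)/(4C−4)+0.615/C = 1.1675
τ_max = K_W·8FD/(πd³) = 1.1675·167.36 = 195.4 MPa
τ_max ≤ 272 MPa → acceptable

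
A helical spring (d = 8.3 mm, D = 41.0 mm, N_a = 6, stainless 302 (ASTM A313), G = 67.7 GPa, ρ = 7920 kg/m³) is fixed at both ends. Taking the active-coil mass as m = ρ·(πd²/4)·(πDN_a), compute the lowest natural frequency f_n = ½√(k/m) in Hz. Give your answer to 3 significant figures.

k = Gd⁴/(8D³N_a) = (67.7×10³)(8.3⁴)/(8·41.0³·6) = 97.12 N/mm = 97120 N/m
Wire length L = πDN_a = π·41.0·6 = 772.83 mm
m = ρ·(πd²/4)·L = 7920 × 54.106×10⁻⁶ m² × 0.77283 m = 0.33117 kg
f_n = ½√(k/m) = 0.5·√(97120/0.33117) = 0.5·√(2.9326e+05) = 270.77 Hz

271 Hz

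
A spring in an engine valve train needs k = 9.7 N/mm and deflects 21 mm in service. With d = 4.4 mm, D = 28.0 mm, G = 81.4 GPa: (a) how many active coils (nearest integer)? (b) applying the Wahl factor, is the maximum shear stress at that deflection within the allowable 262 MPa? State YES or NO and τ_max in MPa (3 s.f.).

(a) 18 coils; (b) YES, τ_max = 210 MPa

N_a = Gd⁴/(8D³k) = (81.4×10³)(4.4⁴)/(8·28.0³·9.7) = 17.91 → N_a = 18
Actual rate k = Gd⁴/(8D³·18) = 9.6516 N/mm
Working load F = kδ = 9.6516·21 = 202.68 N
C = 28.0/4.4 = 6.3636; K_W = (4C−1)/(4C−4)+0.615/C = 1.2365
τ_max = K_W·8FD/(πd³) = 1.2365·169.65 = 209.77 MPa
τ_max ≤ 262 MPa → acceptable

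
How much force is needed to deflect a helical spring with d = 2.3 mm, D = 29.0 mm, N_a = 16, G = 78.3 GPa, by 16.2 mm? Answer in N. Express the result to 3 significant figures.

k = Gd⁴/(8D³N_a) = (78.3×10³)(2.3⁴)/(8·29.0³·16) = 0.70189 N/mm
F = k·δ = 0.70189 × 16.2 = 11.371 N

11.4 N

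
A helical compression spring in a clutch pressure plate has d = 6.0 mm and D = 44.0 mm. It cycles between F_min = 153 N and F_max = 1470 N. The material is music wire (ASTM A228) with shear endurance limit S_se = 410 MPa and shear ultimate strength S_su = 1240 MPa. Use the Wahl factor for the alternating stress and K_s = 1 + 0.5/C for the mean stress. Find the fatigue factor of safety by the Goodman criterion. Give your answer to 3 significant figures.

C = D/d = 44.0/6.0 = 7.3333; K_W = (4C−1)/(4C−4)+0.615/C = 1.2023; K_s = 1+0.5/C = 1.0682
F_a = (F_max−F_min)/2 = 658.5 N; F_m = (F_max+F_min)/2 = 811.5 N
τ_a = K_W·8F_aD/(πd³) = 1.2023 × 341.58 = 410.68 MPa
τ_m = K_s·8F_mD/(πd³) = 1.0682 × 420.95 = 449.65 MPa
Goodman: 1/n_f = τ_a/S_se + τ_m/S_su = 410.68/410 + 449.65/1240 = 1.00166 + 0.36262 = 1.3643
n_f = 1/1.3643 = 0.733

0.733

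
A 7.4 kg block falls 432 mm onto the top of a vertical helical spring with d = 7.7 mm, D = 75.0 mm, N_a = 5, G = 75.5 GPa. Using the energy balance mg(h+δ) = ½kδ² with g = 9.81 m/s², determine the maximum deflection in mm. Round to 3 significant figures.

67.9 mm

k = Gd⁴/(8D³N_a) = (75.5×10³)(7.7⁴)/(8·75.0³·5) = 15.728 N/mm
W = mg = 7.4 × 9.81 = 72.594 N
½kδ² − Wδ − Wh = 0 → δ = (W + √(W² + 2kWh))/k
δ = (72.594 + √(5269.9 + 986462))/15.728 = (72.594 + 995.86)/15.728 = 67.934 mm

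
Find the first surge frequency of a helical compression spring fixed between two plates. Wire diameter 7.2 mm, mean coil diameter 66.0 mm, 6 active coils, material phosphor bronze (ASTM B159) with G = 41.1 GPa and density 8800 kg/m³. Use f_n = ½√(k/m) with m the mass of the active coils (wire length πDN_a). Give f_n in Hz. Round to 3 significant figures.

67.0 Hz

k = Gd⁴/(8D³N_a) = (41.1×10³)(7.2⁴)/(8·66.0³·6) = 8.0038 N/mm = 8003.8 N/m
Wire length L = πDN_a = π·66.0·6 = 1244.1 mm
m = ρ·(πd²/4)·L = 8800 × 40.715×10⁻⁶ m² × 1.2441 m = 0.44574 kg
f_n = ½√(k/m) = 0.5·√(8003.8/0.44574) = 0.5·√(17956) = 67.001 Hz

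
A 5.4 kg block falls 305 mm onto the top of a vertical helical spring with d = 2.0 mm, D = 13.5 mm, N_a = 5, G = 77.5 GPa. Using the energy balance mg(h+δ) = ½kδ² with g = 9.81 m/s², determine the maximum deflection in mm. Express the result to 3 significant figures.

k = Gd⁴/(8D³N_a) = (77.5×10³)(2.0⁴)/(8·13.5³·5) = 12.6 N/mm
W = mg = 5.4 × 9.81 = 52.974 N
½kδ² − Wδ − Wh = 0 → δ = (W + √(W² + 2kWh))/k
δ = (52.974 + √(2806.2 + 407149))/12.6 = (52.974 + 640.28)/12.6 = 55.021 mm

55.0 mm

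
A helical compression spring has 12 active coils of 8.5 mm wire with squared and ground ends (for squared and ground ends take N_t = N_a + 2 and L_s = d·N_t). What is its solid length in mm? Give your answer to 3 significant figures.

squared and ground ends: N_t = N_a + 2 = 12 + 2 = 14
L_s = d·N_t = 8.5 × 14 = 119 mm

119 mm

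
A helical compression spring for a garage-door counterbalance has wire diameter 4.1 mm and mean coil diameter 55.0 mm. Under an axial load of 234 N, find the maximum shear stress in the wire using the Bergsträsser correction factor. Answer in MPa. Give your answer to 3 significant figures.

522 MPa

Spring index C = D/d = 55.0/4.1 = 13.4146
K_B = (4C+2)/(4C−3) = 55.659/50.659 = 1.0987
τ₀ = 8FD/(πd³) = 8·234·55.0/(π·4.1³) = 102960/216.52 = 475.52 MPa
τ_max = K·τ₀ = 1.0987 × 475.52 = 522.45 MPa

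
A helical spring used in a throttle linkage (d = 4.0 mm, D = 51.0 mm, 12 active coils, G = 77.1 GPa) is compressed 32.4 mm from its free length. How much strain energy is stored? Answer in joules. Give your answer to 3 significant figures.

k = Gd⁴/(8D³N_a) = (77.1×10³)(4.0⁴)/(8·51.0³·12) = 1.5499 N/mm
U = ½kδ² = 0.5 × 1.5499 × 32.4² = 813.53 N·mm = 0.81353 J

0.814 J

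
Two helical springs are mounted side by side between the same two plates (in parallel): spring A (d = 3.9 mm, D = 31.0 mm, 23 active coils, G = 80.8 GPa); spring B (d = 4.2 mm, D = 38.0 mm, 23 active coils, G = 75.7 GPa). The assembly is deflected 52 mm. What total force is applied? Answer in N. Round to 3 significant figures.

299 N

k_A = Gd⁴/(8D³N_a) = (80.8×10³)(3.9⁴)/(8·31.0³·23) = 3.4101 N/mm
k_B = Gd⁴/(8D³N_a) = (75.7×10³)(4.2⁴)/(8·38.0³·23) = 2.3331 N/mm
Parallel: k_eq = 3.4101 + 2.3331 = 5.7432 N/mm
F = k_eq·δ = 5.7432·52 = 298.64 N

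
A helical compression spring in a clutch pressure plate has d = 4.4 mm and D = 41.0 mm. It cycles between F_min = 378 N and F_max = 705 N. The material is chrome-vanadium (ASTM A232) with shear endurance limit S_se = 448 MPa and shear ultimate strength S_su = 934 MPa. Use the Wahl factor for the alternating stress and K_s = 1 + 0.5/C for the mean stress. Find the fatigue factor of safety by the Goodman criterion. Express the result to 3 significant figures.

0.790

C = D/d = 41.0/4.4 = 9.3182; K_W = (4C−1)/(4C−4)+0.615/C = 1.1562; K_s = 1+0.5/C = 1.0537
F_a = (F_max−F_min)/2 = 163.5 N; F_m = (F_max+F_min)/2 = 541.5 N
τ_a = K_W·8F_aD/(πd³) = 1.1562 × 200.39 = 231.69 MPa
τ_m = K_s·8F_mD/(πd³) = 1.0537 × 663.69 = 699.3 MPa
Goodman: 1/n_f = τ_a/S_se + τ_m/S_su = 231.69/448 + 699.3/934 = 0.51716 + 0.74872 = 1.2659
n_f = 1/1.2659 = 0.79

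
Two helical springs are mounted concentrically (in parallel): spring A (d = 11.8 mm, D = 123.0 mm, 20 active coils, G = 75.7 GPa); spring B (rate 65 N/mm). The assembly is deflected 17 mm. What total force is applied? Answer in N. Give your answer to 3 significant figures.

1190 N

k_A = Gd⁴/(8D³N_a) = (75.7×10³)(11.8⁴)/(8·123.0³·20) = 4.9293 N/mm
Parallel: k_eq = 4.9293 + 65 = 69.929 N/mm
F = k_eq·δ = 69.929·17 = 1188.8 N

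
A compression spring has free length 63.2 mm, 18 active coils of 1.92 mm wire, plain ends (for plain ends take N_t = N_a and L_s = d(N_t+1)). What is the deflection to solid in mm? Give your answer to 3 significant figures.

N_t = 18; L_s = 1.92·19 = 36.48 mm
δ_solid = L₀ − L_s = 63.2 − 36.48 = 26.72 mm

26.7 mm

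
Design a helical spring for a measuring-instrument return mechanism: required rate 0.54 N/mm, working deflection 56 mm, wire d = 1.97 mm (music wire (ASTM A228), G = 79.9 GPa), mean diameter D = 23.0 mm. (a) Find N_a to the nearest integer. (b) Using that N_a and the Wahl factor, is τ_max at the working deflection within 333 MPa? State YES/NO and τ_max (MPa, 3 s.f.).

(a) 23 coils; (b) YES, τ_max = 259 MPa

N_a = Gd⁴/(8D³k) = (79.9×10³)(1.97⁴)/(8·23.0³·0.54) = 22.9 → N_a = 23
Actual rate k = Gd⁴/(8D³·23) = 0.53754 N/mm
Working load F = kδ = 0.53754·56 = 30.102 N
C = 23.0/1.97 = 11.6751; K_W = (4C−1)/(4C−4)+0.615/C = 1.1229
τ_max = K_W·8FD/(πd³) = 1.1229·230.6 = 258.95 MPa
τ_max ≤ 333 MPa → acceptable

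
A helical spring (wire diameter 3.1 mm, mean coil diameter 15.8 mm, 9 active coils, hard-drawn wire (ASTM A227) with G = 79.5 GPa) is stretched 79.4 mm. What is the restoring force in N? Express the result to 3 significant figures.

k = Gd⁴/(8D³N_a) = (79.5×10³)(3.1⁴)/(8·15.8³·9) = 25.853 N/mm
F = k·δ = 25.853 × 79.4 = 2052.7 N

2050 N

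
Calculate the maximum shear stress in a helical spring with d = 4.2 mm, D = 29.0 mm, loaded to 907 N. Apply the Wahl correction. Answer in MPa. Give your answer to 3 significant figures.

Spring index C = D/d = 29.0/4.2 = 6.9048
K_W = (4C−1)/(4C−4) + 0.615/C = 26.619/23.619 + 0.0891 = 1.2161
τ₀ = 8FD/(πd³) = 8·907·29.0/(π·4.2³) = 210424/232.75 = 904.06 MPa
τ_max = K·τ₀ = 1.2161 × 904.06 = 1099.4 MPa

1100 MPa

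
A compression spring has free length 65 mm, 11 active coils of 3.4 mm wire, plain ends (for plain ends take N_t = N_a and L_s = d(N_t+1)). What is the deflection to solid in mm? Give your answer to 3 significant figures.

24.2 mm

N_t = 11; L_s = 3.4·12 = 40.8 mm
δ_solid = L₀ − L_s = 65 − 40.8 = 24.2 mm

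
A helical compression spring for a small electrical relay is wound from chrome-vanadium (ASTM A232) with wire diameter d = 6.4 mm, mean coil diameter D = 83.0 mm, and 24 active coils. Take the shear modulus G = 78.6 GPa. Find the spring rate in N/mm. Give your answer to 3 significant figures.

k = Gd⁴/(8D³N_a) = (78.6×10³ × 6.4⁴) / (8 × 83.0³ × 24)
  = 1.31869e+08 / 1.09783e+08 = 1.2012 N/mm

1.20 N/mm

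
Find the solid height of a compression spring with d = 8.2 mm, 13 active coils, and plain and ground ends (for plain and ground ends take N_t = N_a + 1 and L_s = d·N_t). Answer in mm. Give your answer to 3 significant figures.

115 mm

plain and ground ends: N_t = N_a + 1 = 13 + 1 = 14
L_s = d·N_t = 8.2 × 14 = 114.8 mm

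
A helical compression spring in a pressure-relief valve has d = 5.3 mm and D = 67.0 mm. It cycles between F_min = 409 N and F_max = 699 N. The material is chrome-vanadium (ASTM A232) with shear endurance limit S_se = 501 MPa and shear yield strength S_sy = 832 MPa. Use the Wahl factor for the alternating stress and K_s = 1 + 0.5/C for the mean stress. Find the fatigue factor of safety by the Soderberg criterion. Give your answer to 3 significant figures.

0.860

C = D/d = 67.0/5.3 = 12.6415; K_W = (4C−1)/(4C−4)+0.615/C = 1.1131; K_s = 1+0.5/C = 1.0396
F_a = (F_max−F_min)/2 = 145 N; F_m = (F_max+F_min)/2 = 554 N
τ_a = K_W·8F_aD/(πd³) = 1.1131 × 166.17 = 184.96 MPa
τ_m = K_s·8F_mD/(πd³) = 1.0396 × 634.89 = 660 MPa
Soderberg: 1/n_f = τ_a/S_se + τ_m/S_sy = 184.96/501 + 660/832 = 0.36918 + 0.79327 = 1.1625
n_f = 1/1.1625 = 0.8603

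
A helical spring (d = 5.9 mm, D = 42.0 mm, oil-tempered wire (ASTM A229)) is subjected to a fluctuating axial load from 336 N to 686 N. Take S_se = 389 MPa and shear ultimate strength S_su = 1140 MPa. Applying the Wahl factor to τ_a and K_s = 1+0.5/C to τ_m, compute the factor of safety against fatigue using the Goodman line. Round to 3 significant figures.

C = D/d = 42.0/5.9 = 7.1186; K_W = (4C−1)/(4C−4)+0.615/C = 1.2090; K_s = 1+0.5/C = 1.0702
F_a = (F_max−F_min)/2 = 175 N; F_m = (F_max+F_min)/2 = 511 N
τ_a = K_W·8F_aD/(πd³) = 1.2090 × 91.132 = 110.18 MPa
τ_m = K_s·8F_mD/(πd³) = 1.0702 × 266.11 = 284.8 MPa
Goodman: 1/n_f = τ_a/S_se + τ_m/S_su = 110.18/389 + 284.8/1140 = 0.28323 + 0.24982 = 0.53305
n_f = 1/0.53305 = 1.876

1.88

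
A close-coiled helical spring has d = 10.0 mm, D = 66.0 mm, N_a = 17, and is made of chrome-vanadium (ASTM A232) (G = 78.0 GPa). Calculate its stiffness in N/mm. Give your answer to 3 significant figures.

k = Gd⁴/(8D³N_a) = (78.0×10³ × 10.0⁴) / (8 × 66.0³ × 17)
  = 7.8e+08 / 3.90995e+07 = 19.949 N/mm

19.9 N/mm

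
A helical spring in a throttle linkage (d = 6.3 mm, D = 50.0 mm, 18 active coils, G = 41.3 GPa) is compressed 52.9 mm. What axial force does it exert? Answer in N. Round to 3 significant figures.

191 N

k = Gd⁴/(8D³N_a) = (41.3×10³)(6.3⁴)/(8·50.0³·18) = 3.6144 N/mm
F = k·δ = 3.6144 × 52.9 = 191.2 N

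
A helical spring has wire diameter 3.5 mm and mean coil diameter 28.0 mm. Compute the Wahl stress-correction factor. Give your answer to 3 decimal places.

1.184

C = D/d = 28.0/3.5 = 8.0000
K_W = (4C−1)/(4C−4) + 0.615/C = 31.000/28.000 + 0.0769 = 1.1840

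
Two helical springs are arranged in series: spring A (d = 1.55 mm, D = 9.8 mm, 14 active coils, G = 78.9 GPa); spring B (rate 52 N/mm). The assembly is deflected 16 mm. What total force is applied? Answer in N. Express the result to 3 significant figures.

63.8 N

k_A = Gd⁴/(8D³N_a) = (78.9×10³)(1.55⁴)/(8·9.8³·14) = 4.3202 N/mm
Series: 1/k_eq = 1/4.3202 + 1/52 = 0.2507; k_eq = 3.9888 N/mm
F = k_eq·δ = 3.9888·16 = 63.821 N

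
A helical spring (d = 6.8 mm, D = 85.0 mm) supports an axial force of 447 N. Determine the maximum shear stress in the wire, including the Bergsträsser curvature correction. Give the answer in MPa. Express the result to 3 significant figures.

340 MPa

Spring index C = D/d = 85.0/6.8 = 12.5000
K_B = (4C+2)/(4C−3) = 52.000/47.000 = 1.1064
τ₀ = 8FD/(πd³) = 8·447·85.0/(π·6.8³) = 303960/987.82 = 307.71 MPa
τ_max = K·τ₀ = 1.1064 × 307.71 = 340.44 MPa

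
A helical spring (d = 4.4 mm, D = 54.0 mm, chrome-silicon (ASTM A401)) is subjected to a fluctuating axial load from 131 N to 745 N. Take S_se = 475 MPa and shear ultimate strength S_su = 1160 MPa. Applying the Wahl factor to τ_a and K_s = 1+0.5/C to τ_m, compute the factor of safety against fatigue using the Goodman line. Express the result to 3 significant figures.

C = D/d = 54.0/4.4 = 12.2727; K_W = (4C−1)/(4C−4)+0.615/C = 1.1166; K_s = 1+0.5/C = 1.0407
F_a = (F_max−F_min)/2 = 307 N; F_m = (F_max+F_min)/2 = 438 N
τ_a = K_W·8F_aD/(πd³) = 1.1166 × 495.58 = 553.39 MPa
τ_m = K_s·8F_mD/(πd³) = 1.0407 × 707.05 = 735.86 MPa
Goodman: 1/n_f = τ_a/S_se + τ_m/S_su = 553.39/475 + 735.86/1160 = 1.16502 + 0.63436 = 1.7994
n_f = 1/1.7994 = 0.5557

0.556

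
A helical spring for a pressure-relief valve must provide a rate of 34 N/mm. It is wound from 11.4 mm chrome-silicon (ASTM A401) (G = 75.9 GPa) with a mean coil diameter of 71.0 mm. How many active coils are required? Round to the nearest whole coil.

13

N_a = Gd⁴/(8D³k) = (75.9×10³ × 11.4⁴)/(8 × 71.0³ × 34)
    = 1.28192e+09 / 9.73518e+07 = 13.17 → 13 coils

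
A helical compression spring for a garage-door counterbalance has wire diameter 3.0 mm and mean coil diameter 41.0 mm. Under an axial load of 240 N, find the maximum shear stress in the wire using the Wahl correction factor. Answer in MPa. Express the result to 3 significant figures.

1020 MPa

Spring index C = D/d = 41.0/3.0 = 13.6667
K_W = (4C−1)/(4C−4) + 0.615/C = 53.667/50.667 + 0.0450 = 1.1042
τ₀ = 8FD/(πd³) = 8·240·41.0/(π·3.0³) = 78720/84.823 = 928.05 MPa
τ_max = K·τ₀ = 1.1042 × 928.05 = 1024.8 MPa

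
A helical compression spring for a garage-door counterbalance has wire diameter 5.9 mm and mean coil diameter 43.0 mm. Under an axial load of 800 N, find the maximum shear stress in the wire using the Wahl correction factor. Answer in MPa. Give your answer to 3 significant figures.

513 MPa

Spring index C = D/d = 43.0/5.9 = 7.2881
K_W = (4C−1)/(4C−4) + 0.615/C = 28.153/25.153 + 0.0844 = 1.2037
τ₀ = 8FD/(πd³) = 8·800·43.0/(π·5.9³) = 275200/645.22 = 426.52 MPa
τ_max = K·τ₀ = 1.2037 × 426.52 = 513.39 MPa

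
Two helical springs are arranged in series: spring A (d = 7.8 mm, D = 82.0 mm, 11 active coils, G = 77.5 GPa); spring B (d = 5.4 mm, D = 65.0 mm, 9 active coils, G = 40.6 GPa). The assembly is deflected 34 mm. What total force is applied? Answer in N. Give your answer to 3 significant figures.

45.8 N

k_A = Gd⁴/(8D³N_a) = (77.5×10³)(7.8⁴)/(8·82.0³·11) = 5.9123 N/mm
k_B = Gd⁴/(8D³N_a) = (40.6×10³)(5.4⁴)/(8·65.0³·9) = 1.7459 N/mm
Series: 1/k_eq = 1/5.9123 + 1/1.7459 = 0.7419; k_eq = 1.3479 N/mm
F = k_eq·δ = 1.3479·34 = 45.828 N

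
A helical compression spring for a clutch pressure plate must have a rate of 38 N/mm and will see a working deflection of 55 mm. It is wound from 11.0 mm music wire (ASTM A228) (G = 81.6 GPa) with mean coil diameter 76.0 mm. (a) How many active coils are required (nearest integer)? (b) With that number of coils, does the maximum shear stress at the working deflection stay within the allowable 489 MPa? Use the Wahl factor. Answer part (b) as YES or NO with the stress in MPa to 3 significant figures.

(a) 9 coils; (b) YES, τ_max = 368 MPa

N_a = Gd⁴/(8D³k) = (81.6×10³)(11.0⁴)/(8·76.0³·38) = 8.953 → N_a = 9
Actual rate k = Gd⁴/(8D³·9) = 37.8 N/mm
Working load F = kδ = 37.8·55 = 2079 N
C = 76.0/11.0 = 6.9091; K_W = (4C−1)/(4C−4)+0.615/C = 1.2159
τ_max = K_W·8FD/(πd³) = 1.2159·302.29 = 367.57 MPa
τ_max ≤ 489 MPa → acceptable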